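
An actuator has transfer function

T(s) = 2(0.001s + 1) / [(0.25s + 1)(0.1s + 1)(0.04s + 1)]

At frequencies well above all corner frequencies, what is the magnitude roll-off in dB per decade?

-40 dB/decade

Each pole contributes −20 dB/decade at high frequency; each zero contributes +20 dB/decade.
Net: 1 zero(s) − 3 pole(s) → -40 dB/decade.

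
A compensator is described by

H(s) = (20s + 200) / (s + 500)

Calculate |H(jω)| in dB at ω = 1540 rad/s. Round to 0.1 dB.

Substitute s = j1540:
Numerator: 20(j1540) + 200 = 200 + j30800
Denominator: (j1540) + 500 = 500 + j1540
|N| = √(200² + 30800²) ≈ 30801, ∠N ≈ 89.63°
|D| = √(500² + 1540²) ≈ 1619.1, ∠D ≈ 72.01°
|H| = 30801 / 1619.1 ≈ 19.024
Gain = 20 log₁₀(19.024) ≈ 25.59 dB

25.6 dB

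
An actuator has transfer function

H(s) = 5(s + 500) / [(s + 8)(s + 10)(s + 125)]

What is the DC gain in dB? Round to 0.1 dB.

-12.0 dB

H(0) = 5·500 / (8·10·125) = 0.25
20 log₁₀(0.25) ≈ -12.04 dB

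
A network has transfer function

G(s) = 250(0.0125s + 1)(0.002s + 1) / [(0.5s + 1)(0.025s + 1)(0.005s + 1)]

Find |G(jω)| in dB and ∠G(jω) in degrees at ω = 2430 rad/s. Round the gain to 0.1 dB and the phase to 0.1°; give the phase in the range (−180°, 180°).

At ω = 2430 rad/s:
zero (1 + j2430·0.0125) = 1 + j30.375 → |·| ≈ 30.391, ∠ ≈ 88.11°
zero (1 + j2430·0.002) = 1 + j4.86 → |·| ≈ 4.9618, ∠ ≈ 78.37°
pole (1 + j2430·0.5) = 1 + j1215 → |·| ≈ 1215, ∠ ≈ 89.95°
pole (1 + j2430·0.025) = 1 + j60.75 → |·| ≈ 60.758, ∠ ≈ 89.06°
pole (1 + j2430·0.005) = 1 + j12.15 → |·| ≈ 12.191, ∠ ≈ 85.29°
|G| = 250 · 30.391 · 4.9618 / (1215 · 60.758 · 12.191) ≈ 0.041889
Gain = 20 log₁₀(0.041889) ≈ -27.56 dB
∠G = (88.11° + 78.37°) − (89.95° + 89.06° + 85.29°) = -97.82°

-27.6 dB, -97.8°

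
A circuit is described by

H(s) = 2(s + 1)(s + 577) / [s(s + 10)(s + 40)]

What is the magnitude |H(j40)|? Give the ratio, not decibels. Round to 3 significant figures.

0.496

At s = jω = j40:
zero (s+1): 1 + j40 → |·| = √(1²+40²) = √1601 ≈ 40.012, ∠ = arctan(40/1) ≈ 88.57°
zero (s+577): 577 + j40 → |·| = √(577²+40²) = √334529 ≈ 578.38, ∠ = arctan(40/577) ≈ 3.97°
pole (s+10): 10 + j40 → |·| = √(10²+40²) = √1700 ≈ 41.231, ∠ = arctan(40/10) ≈ 75.96°
pole (s+40): 40 + j40 → |·| = √(40²+40²) = √3200 ≈ 56.569, ∠ = arctan(40/40) ≈ 45.00°
pole at origin: |s| = 40, ∠ = 90.00° (in denominator)
|H| = 2 · 23142 / 93296 ≈ 0.4961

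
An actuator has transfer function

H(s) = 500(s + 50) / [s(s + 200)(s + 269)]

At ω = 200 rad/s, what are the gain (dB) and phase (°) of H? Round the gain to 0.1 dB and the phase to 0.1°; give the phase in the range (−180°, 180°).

At s = jω = j200:
zero (s+50): 50 + j200 → |·| = √(50²+200²) = √42500 ≈ 206.16, ∠ = arctan(200/50) ≈ 75.96°
pole (s+200): 200 + j200 → |·| = √(200²+200²) = √80000 ≈ 282.84, ∠ = arctan(200/200) ≈ 45.00°
pole (s+269): 269 + j200 → |·| = √(269²+200²) = √112361 ≈ 335.2, ∠ = arctan(200/269) ≈ 36.63°
pole at origin: |s| = 200, ∠ = 90.00° (in denominator)
|H| = 500 · 206.16 / 1.8962e+07 ≈ 0.0054361
Gain = 20 log₁₀(0.0054361) ≈ -45.29 dB
∠H = 75.96° − 171.63° = -95.67°

-45.3 dB, -95.7°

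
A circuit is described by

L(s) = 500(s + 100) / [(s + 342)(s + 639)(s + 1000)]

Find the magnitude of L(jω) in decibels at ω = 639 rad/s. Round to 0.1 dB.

-67.6 dB

At s = jω = j639:
zero (s+100): 100 + j639 → |·| = √(100²+639²) = √418321 ≈ 646.78, ∠ = arctan(639/100) ≈ 81.11°
pole (s+342): 342 + j639 → |·| = √(342²+639²) = √525285 ≈ 724.77, ∠ = arctan(639/342) ≈ 61.84°
pole (s+639): 639 + j639 → |·| = √(639²+639²) = √816642 ≈ 903.68, ∠ = arctan(639/639) ≈ 45.00°
pole (s+1000): 1000 + j639 → |·| = √(1000²+639²) = √1408321 ≈ 1186.7, ∠ = arctan(639/1000) ≈ 32.58°
|L| = 500 · 646.78 / 7.7724e+08 ≈ 0.00041607
Gain = 20 log₁₀(0.00041607) ≈ -67.62 dB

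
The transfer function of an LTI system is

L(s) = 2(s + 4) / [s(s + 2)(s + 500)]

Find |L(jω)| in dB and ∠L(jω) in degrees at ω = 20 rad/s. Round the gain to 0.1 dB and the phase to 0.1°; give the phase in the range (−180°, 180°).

-73.9 dB, -97.9°

At s = jω = j20:
zero (s+4): 4 + j20 → |·| = √(4²+20²) = √416 ≈ 20.396, ∠ = arctan(20/4) ≈ 78.69°
pole (s+2): 2 + j20 → |·| = √(2²+20²) = √404 ≈ 20.1, ∠ = arctan(20/2) ≈ 84.29°
pole (s+500): 500 + j20 → |·| = √(500²+20²) = √250400 ≈ 500.4, ∠ = arctan(20/500) ≈ 2.29°
pole at origin: |s| = 20, ∠ = 90.00° (in denominator)
|L| = 2 · 20.396 / 2.0116e+05 ≈ 0.00020278
Gain = 20 log₁₀(0.00020278) ≈ -73.86 dB
∠L = 78.69° − 176.58° = -97.89°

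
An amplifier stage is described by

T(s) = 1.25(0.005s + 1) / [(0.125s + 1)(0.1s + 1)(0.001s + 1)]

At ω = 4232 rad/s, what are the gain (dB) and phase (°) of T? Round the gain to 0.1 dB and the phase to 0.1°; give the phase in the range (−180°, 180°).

At ω = 4232 rad/s:
zero (1 + j4232·0.005) = 1 + j21.16 → |·| ≈ 21.184, ∠ ≈ 87.29°
pole (1 + j4232·0.125) = 1 + j529 → |·| ≈ 529, ∠ ≈ 89.89°
pole (1 + j4232·0.1) = 1 + j423.2 → |·| ≈ 423.2, ∠ ≈ 89.86°
pole (1 + j4232·0.001) = 1 + j4.232 → |·| ≈ 4.3485, ∠ ≈ 76.71°
|T| = 1.25 · 21.184 / (529 · 423.2 · 4.3485) ≈ 2.7201e-05
Gain = 20 log₁₀(2.7201e-05) ≈ -91.31 dB
∠T = (87.29°) − (89.89° + 89.86° + 76.71°) = -169.17°

-91.3 dB, -169.2°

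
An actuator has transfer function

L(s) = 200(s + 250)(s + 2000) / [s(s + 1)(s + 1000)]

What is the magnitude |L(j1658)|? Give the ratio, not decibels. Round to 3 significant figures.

At s = jω = j1658:
zero (s+250): 250 + j1658 → |·| = √(250²+1658²) = √2811464 ≈ 1676.7, ∠ = arctan(1658/250) ≈ 81.43°
zero (s+2000): 2000 + j1658 → |·| = √(2000²+1658²) = √6748964 ≈ 2597.9, ∠ = arctan(1658/2000) ≈ 39.66°
pole (s+1): 1 + j1658 → |·| = √(1²+1658²) = √2748965 ≈ 1658, ∠ = arctan(1658/1) ≈ 89.97°
pole (s+1000): 1000 + j1658 → |·| = √(1000²+1658²) = √3748964 ≈ 1936.2, ∠ = arctan(1658/1000) ≈ 58.90°
pole at origin: |s| = 1658, ∠ = 90.00° (in denominator)
|L| = 200 · 4.3559e+06 / 5.3225e+09 ≈ 0.16368

0.164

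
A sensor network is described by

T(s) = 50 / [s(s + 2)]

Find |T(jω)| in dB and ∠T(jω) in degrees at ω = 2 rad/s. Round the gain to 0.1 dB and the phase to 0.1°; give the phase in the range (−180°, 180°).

At s = jω = j2:
pole (s+2): 2 + j2 → |·| = √(2²+2²) = √8 ≈ 2.8284, ∠ = arctan(2/2) ≈ 45.00°
pole at origin: |s| = 2, ∠ = 90.00° (in denominator)
|T| = 50 / 5.6568 ≈ 8.8389
Gain = 20 log₁₀(8.8389) ≈ 18.93 dB
∠T = 0.00° − 135.00° = -135.00°

18.9 dB, -135.0°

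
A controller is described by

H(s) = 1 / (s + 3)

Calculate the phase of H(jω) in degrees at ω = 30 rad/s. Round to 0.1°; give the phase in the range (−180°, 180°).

Substitute s = j30:
Numerator: 1 = 1 + j0
Denominator: (j30) + 3 = 3 + j30
|N| = √(1² + 0²) ≈ 1, ∠N ≈ 0.00°
|D| = √(3² + 30²) ≈ 30.15, ∠D ≈ 84.29°
∠H = 0.00° − 84.29° = -84.29°

-84.3°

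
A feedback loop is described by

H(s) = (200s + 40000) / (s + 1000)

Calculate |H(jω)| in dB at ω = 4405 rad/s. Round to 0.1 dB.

Substitute s = j4405:
Numerator: 200(j4405) + 40000 = 40000 + j881000
Denominator: (j4405) + 1000 = 1000 + j4405
|N| = √(40000² + 881000²) ≈ 8.8191e+05, ∠N ≈ 87.40°
|D| = √(1000² + 4405²) ≈ 4517.1, ∠D ≈ 77.21°
|H| = 8.8191e+05 / 4517.1 ≈ 195.24
Gain = 20 log₁₀(195.24) ≈ 45.81 dB

45.8 dB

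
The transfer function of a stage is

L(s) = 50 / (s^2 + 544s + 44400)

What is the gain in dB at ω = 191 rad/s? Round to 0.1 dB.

Substitute s = j191:
Numerator: 50 = 50 + j0
Denominator: (j191)^2 + 544(j191) + 44400 = 7919 + j103904
|N| = √(50² + 0²) ≈ 50, ∠N ≈ 0.00°
|D| = √(7919² + 103904²) ≈ 1.0421e+05, ∠D ≈ 85.64°
|L| = 50 / 1.0421e+05 ≈ 0.0004798
Gain = 20 log₁₀(0.0004798) ≈ -66.38 dB

-66.4 dB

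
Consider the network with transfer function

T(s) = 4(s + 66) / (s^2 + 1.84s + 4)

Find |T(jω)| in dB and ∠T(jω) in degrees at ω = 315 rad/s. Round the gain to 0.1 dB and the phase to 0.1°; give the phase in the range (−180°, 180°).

At s = jω = j315:
zero (s+66): 66 + j315 → |·| = √(66²+315²) = √103581 ≈ 321.84, ∠ = arctan(315/66) ≈ 78.17°
quadratic: (j315)² + 1.84·j315 + 4 = -99221 + j579.6 → |·| ≈ 99223, ∠ ≈ 179.67°
|T| = 4 · 321.84 / 99223 ≈ 0.012974
Gain = 20 log₁₀(0.012974) ≈ -37.74 dB
∠T = 78.17° − 179.67° = -101.50°

-37.7 dB, -101.5°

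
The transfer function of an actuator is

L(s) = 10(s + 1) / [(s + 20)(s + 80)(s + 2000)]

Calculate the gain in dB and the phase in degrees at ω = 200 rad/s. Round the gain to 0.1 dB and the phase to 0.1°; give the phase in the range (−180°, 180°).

-92.8 dB, -68.5°

At s = jω = j200:
zero (s+1): 1 + j200 → |·| = √(1²+200²) = √40001 ≈ 200, ∠ = arctan(200/1) ≈ 89.71°
pole (s+20): 20 + j200 → |·| = √(20²+200²) = √40400 ≈ 201, ∠ = arctan(200/20) ≈ 84.29°
pole (s+80): 80 + j200 → |·| = √(80²+200²) = √46400 ≈ 215.41, ∠ = arctan(200/80) ≈ 68.20°
pole (s+2000): 2000 + j200 → |·| = √(2000²+200²) = √4040000 ≈ 2010, ∠ = arctan(200/2000) ≈ 5.71°
|L| = 10 · 200 / 8.7028e+07 ≈ 2.2981e-05
Gain = 20 log₁₀(2.2981e-05) ≈ -92.77 dB
∠L = 89.71° − 158.20° = -68.49°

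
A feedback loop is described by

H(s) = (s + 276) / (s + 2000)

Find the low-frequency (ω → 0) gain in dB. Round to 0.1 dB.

H(0) = 1·276 / (2000) = 0.138
20 log₁₀(0.138) ≈ -17.20 dB

-17.2 dB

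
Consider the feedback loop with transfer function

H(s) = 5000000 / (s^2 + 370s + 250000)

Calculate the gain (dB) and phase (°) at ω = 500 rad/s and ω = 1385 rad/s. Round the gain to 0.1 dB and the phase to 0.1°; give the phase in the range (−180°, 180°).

ω = 500: 28.6 dB, -90.0°; ω = 1385: 9.1 dB, -162.9°

At s = jω = j500:
quadratic: (j500)² + 370·j500 + 250000 = 0 + j185000 → |·| ≈ 1.85e+05, ∠ ≈ 90.00°
|H| = 5000000 / 1.85e+05 ≈ 27.027
Gain = 20 log₁₀(27.027) ≈ 28.64 dB
∠H = 0.00° − 90.00° = -90.00°

At s = jω = j1385:
quadratic: (j1385)² + 370·j1385 + 250000 = -1668225 + j512450 → |·| ≈ 1.7452e+06, ∠ ≈ 162.92°
|H| = 5000000 / 1.7452e+06 ≈ 2.865
Gain = 20 log₁₀(2.865) ≈ 9.14 dB
∠H = 0.00° − 162.92° = -162.92°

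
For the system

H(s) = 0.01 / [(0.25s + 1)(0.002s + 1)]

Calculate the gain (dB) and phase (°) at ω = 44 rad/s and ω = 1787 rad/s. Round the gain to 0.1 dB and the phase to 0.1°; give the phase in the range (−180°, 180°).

ω = 44: -60.9 dB, -89.8°; ω = 1787: -104.4 dB, -164.2°

At ω = 44 rad/s:
pole (1 + j44·0.25) = 1 + j11 → |·| ≈ 11.045, ∠ ≈ 84.81°
pole (1 + j44·0.002) = 1 + j0.088 → |·| ≈ 1.0039, ∠ ≈ 5.03°
|H| = 0.01 · 1 / (11.045 · 1.0039) ≈ 0.00090187
Gain = 20 log₁₀(0.00090187) ≈ -60.90 dB
∠H = (0°) − (84.81° + 5.03°) = -89.84°

At ω = 1787 rad/s:
pole (1 + j1787·0.25) = 1 + j446.75 → |·| ≈ 446.75, ∠ ≈ 89.87°
pole (1 + j1787·0.002) = 1 + j3.574 → |·| ≈ 3.7113, ∠ ≈ 74.37°
|H| = 0.01 · 1 / (446.75 · 3.7113) ≈ 6.0313e-06
Gain = 20 log₁₀(6.0313e-06) ≈ -104.39 dB
∠H = (0°) − (89.87° + 74.37°) = -164.24°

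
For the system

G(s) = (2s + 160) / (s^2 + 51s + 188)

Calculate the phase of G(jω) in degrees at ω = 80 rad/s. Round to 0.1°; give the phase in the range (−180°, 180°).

Substitute s = j80:
Numerator: 2(j80) + 160 = 160 + j160
Denominator: (j80)^2 + 51(j80) + 188 = -6212 + j4080
|N| = √(160² + 160²) ≈ 226.27, ∠N ≈ 45.00°
|D| = √(6212² + 4080²) ≈ 7432, ∠D ≈ 146.70°
∠G = 45.00° − 146.70° = -101.70°

-101.7°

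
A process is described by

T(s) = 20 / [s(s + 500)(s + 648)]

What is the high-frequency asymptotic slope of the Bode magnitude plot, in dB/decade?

Each pole contributes −20 dB/decade at high frequency; each zero contributes +20 dB/decade.
Net: 0 zero(s) − 3 pole(s) → -60 dB/decade.

-60 dB/decade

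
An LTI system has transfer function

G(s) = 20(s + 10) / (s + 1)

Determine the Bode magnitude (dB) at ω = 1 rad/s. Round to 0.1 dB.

43.1 dB

At s = jω = j1:
zero (s+10): 10 + j1 → |·| = √(10²+1²) = √101 ≈ 10.05, ∠ = arctan(1/10) ≈ 5.71°
pole (s+1): 1 + j1 → |·| = √(1²+1²) = √2 ≈ 1.4142, ∠ = arctan(1/1) ≈ 45.00°
|G| = 20 · 10.05 / 1.4142 ≈ 142.13
Gain = 20 log₁₀(142.13) ≈ 43.05 dB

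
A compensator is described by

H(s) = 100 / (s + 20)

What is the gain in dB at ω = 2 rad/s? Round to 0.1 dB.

13.9 dB

Substitute s = j2:
Numerator: 100 = 100 + j0
Denominator: (j2) + 20 = 20 + j2
|N| = √(100² + 0²) ≈ 100, ∠N ≈ 0.00°
|D| = √(20² + 2²) ≈ 20.1, ∠D ≈ 5.71°
|H| = 100 / 20.1 ≈ 4.9751
Gain = 20 log₁₀(4.9751) ≈ 13.94 dB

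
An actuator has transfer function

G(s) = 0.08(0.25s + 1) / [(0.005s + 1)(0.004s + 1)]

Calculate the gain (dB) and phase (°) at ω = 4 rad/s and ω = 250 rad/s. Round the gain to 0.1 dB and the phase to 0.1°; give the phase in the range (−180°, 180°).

At ω = 4 rad/s:
zero (1 + j4·0.25) = 1 + j1 → |·| ≈ 1.4142, ∠ ≈ 45.00°
pole (1 + j4·0.005) = 1 + j0.02 → |·| ≈ 1.0002, ∠ ≈ 1.15°
pole (1 + j4·0.004) = 1 + j0.016 → |·| ≈ 1.0001, ∠ ≈ 0.92°
|G| = 0.08 · 1.4142 / (1.0002 · 1.0001) ≈ 0.1131
Gain = 20 log₁₀(0.1131) ≈ -18.93 dB
∠G = (45.00°) − (1.15° + 0.92°) = 42.93°

At ω = 250 rad/s:
zero (1 + j250·0.25) = 1 + j62.5 → |·| ≈ 62.508, ∠ ≈ 89.08°
pole (1 + j250·0.005) = 1 + j1.25 → |·| ≈ 1.6008, ∠ ≈ 51.34°
pole (1 + j250·0.004) = 1 + j1 → |·| ≈ 1.4142, ∠ ≈ 45.00°
|G| = 0.08 · 62.508 / (1.6008 · 1.4142) ≈ 2.2089
Gain = 20 log₁₀(2.2089) ≈ 6.88 dB
∠G = (89.08°) − (51.34° + 45.00°) = -7.26°

ω = 4: -18.9 dB, 42.9°; ω = 250: 6.9 dB, -7.3°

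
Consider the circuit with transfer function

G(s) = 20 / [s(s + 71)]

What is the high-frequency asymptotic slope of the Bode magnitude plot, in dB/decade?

-40 dB/decade

Each pole contributes −20 dB/decade at high frequency; each zero contributes +20 dB/decade.
Net: 0 zero(s) − 2 pole(s) → -40 dB/decade.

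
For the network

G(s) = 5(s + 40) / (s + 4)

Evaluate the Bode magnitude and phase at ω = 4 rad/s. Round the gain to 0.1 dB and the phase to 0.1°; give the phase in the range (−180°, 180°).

31.0 dB, -39.3°

At s = jω = j4:
zero (s+40): 40 + j4 → |·| = √(40²+4²) = √1616 ≈ 40.2, ∠ = arctan(4/40) ≈ 5.71°
pole (s+4): 4 + j4 → |·| = √(4²+4²) = √32 ≈ 5.6569, ∠ = arctan(4/4) ≈ 45.00°
|G| = 5 · 40.2 / 5.6569 ≈ 35.532
Gain = 20 log₁₀(35.532) ≈ 31.01 dB
∠G = 5.71° − 45.00° = -39.29°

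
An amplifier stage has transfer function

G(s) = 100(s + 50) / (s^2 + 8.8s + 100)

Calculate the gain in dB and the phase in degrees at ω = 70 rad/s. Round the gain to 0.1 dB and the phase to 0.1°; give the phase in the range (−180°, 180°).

At s = jω = j70:
zero (s+50): 50 + j70 → |·| = √(50²+70²) = √7400 ≈ 86.023, ∠ = arctan(70/50) ≈ 54.46°
quadratic: (j70)² + 8.8·j70 + 100 = -4800 + j616 → |·| ≈ 4839.4, ∠ ≈ 172.69°
|G| = 100 · 86.023 / 4839.4 ≈ 1.7776
Gain = 20 log₁₀(1.7776) ≈ 5.00 dB
∠G = 54.46° − 172.69° = -118.23°

5.0 dB, -118.2°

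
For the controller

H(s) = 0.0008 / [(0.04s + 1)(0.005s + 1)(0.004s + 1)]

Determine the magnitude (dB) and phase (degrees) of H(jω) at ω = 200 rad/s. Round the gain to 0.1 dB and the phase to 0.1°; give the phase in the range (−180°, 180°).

At ω = 200 rad/s:
pole (1 + j200·0.04) = 1 + j8 → |·| ≈ 8.0623, ∠ ≈ 82.87°
pole (1 + j200·0.005) = 1 + j1 → |·| ≈ 1.4142, ∠ ≈ 45.00°
pole (1 + j200·0.004) = 1 + j0.8 → |·| ≈ 1.2806, ∠ ≈ 38.66°
|H| = 0.0008 · 1 / (8.0623 · 1.4142 · 1.2806) ≈ 5.4791e-05
Gain = 20 log₁₀(5.4791e-05) ≈ -85.23 dB
∠H = (0°) − (82.87° + 45.00° + 38.66°) = -166.53°

-85.2 dB, -166.5°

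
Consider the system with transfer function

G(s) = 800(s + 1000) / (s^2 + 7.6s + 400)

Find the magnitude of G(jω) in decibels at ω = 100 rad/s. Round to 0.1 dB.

38.4 dB

At s = jω = j100:
zero (s+1000): 1000 + j100 → |·| = √(1000²+100²) = √1010000 ≈ 1005, ∠ = arctan(100/1000) ≈ 5.71°
quadratic: (j100)² + 7.6·j100 + 400 = -9600 + j760 → |·| ≈ 9630, ∠ ≈ 175.47°
|G| = 800 · 1005 / 9630 ≈ 83.489
Gain = 20 log₁₀(83.489) ≈ 38.43 dB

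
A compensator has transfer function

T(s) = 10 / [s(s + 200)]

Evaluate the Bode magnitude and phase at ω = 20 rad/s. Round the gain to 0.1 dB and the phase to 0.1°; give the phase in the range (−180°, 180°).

-52.1 dB, -95.7°

At s = jω = j20:
pole (s+200): 200 + j20 → |·| = √(200²+20²) = √40400 ≈ 201, ∠ = arctan(20/200) ≈ 5.71°
pole at origin: |s| = 20, ∠ = 90.00° (in denominator)
|T| = 10 / 4020 ≈ 0.0024876
Gain = 20 log₁₀(0.0024876) ≈ -52.08 dB
∠T = 0.00° − 95.71° = -95.71°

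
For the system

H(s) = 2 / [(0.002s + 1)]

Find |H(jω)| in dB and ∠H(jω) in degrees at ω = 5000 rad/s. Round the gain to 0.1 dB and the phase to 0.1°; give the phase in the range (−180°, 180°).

-14.0 dB, -84.3°

At ω = 5000 rad/s:
pole (1 + j5000·0.002) = 1 + j10 → |·| ≈ 10.05, ∠ ≈ 84.29°
|H| = 2 · 1 / (10.05) ≈ 0.199
Gain = 20 log₁₀(0.199) ≈ -14.02 dB
∠H = (0°) − (84.29°) = -84.29°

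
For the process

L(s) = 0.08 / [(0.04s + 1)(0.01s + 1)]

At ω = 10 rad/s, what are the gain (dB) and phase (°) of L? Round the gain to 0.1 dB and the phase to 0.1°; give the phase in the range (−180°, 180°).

-22.6 dB, -27.5°

At ω = 10 rad/s:
pole (1 + j10·0.04) = 1 + j0.4 → |·| ≈ 1.077, ∠ ≈ 21.80°
pole (1 + j10·0.01) = 1 + j0.1 → |·| ≈ 1.005, ∠ ≈ 5.71°
|L| = 0.08 · 1 / (1.077 · 1.005) ≈ 0.073911
Gain = 20 log₁₀(0.073911) ≈ -22.63 dB
∠L = (0°) − (21.80° + 5.71°) = -27.51°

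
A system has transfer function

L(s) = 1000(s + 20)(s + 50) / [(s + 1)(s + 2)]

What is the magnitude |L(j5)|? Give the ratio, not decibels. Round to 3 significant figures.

3.77e+04

At s = jω = j5:
zero (s+20): 20 + j5 → |·| = √(20²+5²) = √425 ≈ 20.616, ∠ = arctan(5/20) ≈ 14.04°
zero (s+50): 50 + j5 → |·| = √(50²+5²) = √2525 ≈ 50.249, ∠ = arctan(5/50) ≈ 5.71°
pole (s+1): 1 + j5 → |·| = √(1²+5²) = √26 ≈ 5.099, ∠ = arctan(5/1) ≈ 78.69°
pole (s+2): 2 + j5 → |·| = √(2²+5²) = √29 ≈ 5.3852, ∠ = arctan(5/2) ≈ 68.20°
|L| = 1000 · 1035.9 / 27.459 ≈ 37725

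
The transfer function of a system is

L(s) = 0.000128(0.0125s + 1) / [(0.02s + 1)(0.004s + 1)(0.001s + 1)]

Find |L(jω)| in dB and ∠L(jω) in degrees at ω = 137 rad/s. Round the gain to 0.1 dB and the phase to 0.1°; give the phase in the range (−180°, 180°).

At ω = 137 rad/s:
zero (1 + j137·0.0125) = 1 + j1.7125 → |·| ≈ 1.9831, ∠ ≈ 59.72°
pole (1 + j137·0.02) = 1 + j2.74 → |·| ≈ 2.9168, ∠ ≈ 69.95°
pole (1 + j137·0.004) = 1 + j0.548 → |·| ≈ 1.1403, ∠ ≈ 28.72°
pole (1 + j137·0.001) = 1 + j0.137 → |·| ≈ 1.0093, ∠ ≈ 7.80°
|L| = 0.000128 · 1.9831 / (2.9168 · 1.1403 · 1.0093) ≈ 7.5615e-05
Gain = 20 log₁₀(7.5615e-05) ≈ -82.43 dB
∠L = (59.72°) − (69.95° + 28.72° + 7.80°) = -46.75°

-82.4 dB, -46.8°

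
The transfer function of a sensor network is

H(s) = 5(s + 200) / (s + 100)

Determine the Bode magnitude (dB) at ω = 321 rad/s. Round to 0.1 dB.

At s = jω = j321:
zero (s+200): 200 + j321 → |·| = √(200²+321²) = √143041 ≈ 378.21, ∠ = arctan(321/200) ≈ 58.07°
pole (s+100): 100 + j321 → |·| = √(100²+321²) = √113041 ≈ 336.22, ∠ = arctan(321/100) ≈ 72.70°
|H| = 5 · 378.21 / 336.22 ≈ 5.6244
Gain = 20 log₁₀(5.6244) ≈ 15.00 dB

15.0 dB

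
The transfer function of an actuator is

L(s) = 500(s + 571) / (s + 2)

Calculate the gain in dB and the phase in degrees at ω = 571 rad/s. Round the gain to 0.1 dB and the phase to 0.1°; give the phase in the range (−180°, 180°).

57.0 dB, -44.8°

At s = jω = j571:
zero (s+571): 571 + j571 → |·| = √(571²+571²) = √652082 ≈ 807.52, ∠ = arctan(571/571) ≈ 45.00°
pole (s+2): 2 + j571 → |·| = √(2²+571²) = √326045 ≈ 571, ∠ = arctan(571/2) ≈ 89.80°
|L| = 500 · 807.52 / 571 ≈ 707.11
Gain = 20 log₁₀(707.11) ≈ 56.99 dB
∠L = 45.00° − 89.80° = -44.80°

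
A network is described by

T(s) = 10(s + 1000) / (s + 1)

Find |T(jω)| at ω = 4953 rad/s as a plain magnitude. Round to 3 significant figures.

10.2

At s = jω = j4953:
zero (s+1000): 1000 + j4953 → |·| = √(1000²+4953²) = √25532209 ≈ 5052.9, ∠ = arctan(4953/1000) ≈ 78.59°
pole (s+1): 1 + j4953 → |·| = √(1²+4953²) = √24532210 ≈ 4953, ∠ = arctan(4953/1) ≈ 89.99°
|T| = 10 · 5052.9 / 4953 ≈ 10.202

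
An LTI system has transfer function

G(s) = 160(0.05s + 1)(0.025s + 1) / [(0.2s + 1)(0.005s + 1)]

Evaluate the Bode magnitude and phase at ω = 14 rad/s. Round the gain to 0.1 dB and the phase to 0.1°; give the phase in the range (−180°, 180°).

At ω = 14 rad/s:
zero (1 + j14·0.05) = 1 + j0.7 → |·| ≈ 1.2207, ∠ ≈ 34.99°
zero (1 + j14·0.025) = 1 + j0.35 → |·| ≈ 1.0595, ∠ ≈ 19.29°
pole (1 + j14·0.2) = 1 + j2.8 → |·| ≈ 2.9732, ∠ ≈ 70.35°
pole (1 + j14·0.005) = 1 + j0.07 → |·| ≈ 1.0024, ∠ ≈ 4.00°
|G| = 160 · 1.2207 · 1.0595 / (2.9732 · 1.0024) ≈ 69.433
Gain = 20 log₁₀(69.433) ≈ 36.83 dB
∠G = (34.99° + 19.29°) − (70.35° + 4.00°) = -20.07°

36.8 dB, -20.1°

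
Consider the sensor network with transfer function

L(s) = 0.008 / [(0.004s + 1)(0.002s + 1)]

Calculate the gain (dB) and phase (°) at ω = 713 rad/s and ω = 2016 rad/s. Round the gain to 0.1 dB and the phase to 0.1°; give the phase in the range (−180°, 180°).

At ω = 713 rad/s:
pole (1 + j713·0.004) = 1 + j2.852 → |·| ≈ 3.0222, ∠ ≈ 70.68°
pole (1 + j713·0.002) = 1 + j1.426 → |·| ≈ 1.7417, ∠ ≈ 54.96°
|L| = 0.008 · 1 / (3.0222 · 1.7417) ≈ 0.0015198
Gain = 20 log₁₀(0.0015198) ≈ -56.36 dB
∠L = (0°) − (70.68° + 54.96°) = -125.64°

At ω = 2016 rad/s:
pole (1 + j2016·0.004) = 1 + j8.064 → |·| ≈ 8.1258, ∠ ≈ 82.93°
pole (1 + j2016·0.002) = 1 + j4.032 → |·| ≈ 4.1542, ∠ ≈ 76.07°
|L| = 0.008 · 1 / (8.1258 · 4.1542) ≈ 0.00023699
Gain = 20 log₁₀(0.00023699) ≈ -72.51 dB
∠L = (0°) − (82.93° + 76.07°) = -159.00°

ω = 713: -56.4 dB, -125.6°; ω = 2016: -72.5 dB, -159.0°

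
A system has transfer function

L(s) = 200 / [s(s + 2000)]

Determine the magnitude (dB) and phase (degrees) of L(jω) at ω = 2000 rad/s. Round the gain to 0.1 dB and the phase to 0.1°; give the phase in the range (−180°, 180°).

At s = jω = j2000:
pole (s+2000): 2000 + j2000 → |·| = √(2000²+2000²) = √8000000 ≈ 2828.4, ∠ = arctan(2000/2000) ≈ 45.00°
pole at origin: |s| = 2000, ∠ = 90.00° (in denominator)
|L| = 200 / 5.6568e+06 ≈ 3.5356e-05
Gain = 20 log₁₀(3.5356e-05) ≈ -89.03 dB
∠L = 0.00° − 135.00° = -135.00°

-89.0 dB, -135.0°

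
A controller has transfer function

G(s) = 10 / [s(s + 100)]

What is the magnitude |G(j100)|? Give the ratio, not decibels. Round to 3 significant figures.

At s = jω = j100:
pole (s+100): 100 + j100 → |·| = √(100²+100²) = √20000 ≈ 141.42, ∠ = arctan(100/100) ≈ 45.00°
pole at origin: |s| = 100, ∠ = 90.00° (in denominator)
|G| = 10 / 14142 ≈ 0.00070711

0.000707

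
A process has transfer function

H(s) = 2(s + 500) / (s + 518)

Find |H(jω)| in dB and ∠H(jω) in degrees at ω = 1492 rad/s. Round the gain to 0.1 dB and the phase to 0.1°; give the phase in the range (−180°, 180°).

At s = jω = j1492:
zero (s+500): 500 + j1492 → |·| = √(500²+1492²) = √2476064 ≈ 1573.6, ∠ = arctan(1492/500) ≈ 71.47°
pole (s+518): 518 + j1492 → |·| = √(518²+1492²) = √2494388 ≈ 1579.4, ∠ = arctan(1492/518) ≈ 70.85°
|H| = 2 · 1573.6 / 1579.4 ≈ 1.9927
Gain = 20 log₁₀(1.9927) ≈ 5.99 dB
∠H = 71.47° − 70.85° = 0.62°

6.0 dB, 0.6°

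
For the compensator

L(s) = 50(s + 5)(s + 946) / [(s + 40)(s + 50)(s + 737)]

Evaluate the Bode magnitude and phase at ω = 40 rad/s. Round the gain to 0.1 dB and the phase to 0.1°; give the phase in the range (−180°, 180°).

At s = jω = j40:
zero (s+5): 5 + j40 → |·| = √(5²+40²) = √1625 ≈ 40.311, ∠ = arctan(40/5) ≈ 82.87°
zero (s+946): 946 + j40 → |·| = √(946²+40²) = √896516 ≈ 946.85, ∠ = arctan(40/946) ≈ 2.42°
pole (s+40): 40 + j40 → |·| = √(40²+40²) = √3200 ≈ 56.569, ∠ = arctan(40/40) ≈ 45.00°
pole (s+50): 50 + j40 → |·| = √(50²+40²) = √4100 ≈ 64.031, ∠ = arctan(40/50) ≈ 38.66°
pole (s+737): 737 + j40 → |·| = √(737²+40²) = √544769 ≈ 738.08, ∠ = arctan(40/737) ≈ 3.11°
|L| = 50 · 38168 / 2.6735e+06 ≈ 0.71382
Gain = 20 log₁₀(0.71382) ≈ -2.93 dB
∠L = 85.29° − 86.77° = -1.48°

-2.9 dB, -1.5°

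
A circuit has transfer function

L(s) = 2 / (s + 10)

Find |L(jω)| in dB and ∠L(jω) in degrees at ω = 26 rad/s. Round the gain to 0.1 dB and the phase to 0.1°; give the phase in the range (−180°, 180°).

At s = jω = j26:
pole (s+10): 10 + j26 → |·| = √(10²+26²) = √776 ≈ 27.857, ∠ = arctan(26/10) ≈ 68.96°
|L| = 2 / 27.857 ≈ 0.071795
Gain = 20 log₁₀(0.071795) ≈ -22.88 dB
∠L = 0.00° − 68.96° = -68.96°

-22.9 dB, -69.0°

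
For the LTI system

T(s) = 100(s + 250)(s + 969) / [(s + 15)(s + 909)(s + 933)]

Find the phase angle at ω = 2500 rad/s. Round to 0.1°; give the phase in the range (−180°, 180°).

At s = jω = j2500:
zero (s+250): 250 + j2500 → |·| = √(250²+2500²) = √6312500 ≈ 2512.5, ∠ = arctan(2500/250) ≈ 84.29°
zero (s+969): 969 + j2500 → |·| = √(969²+2500²) = √7188961 ≈ 2681.2, ∠ = arctan(2500/969) ≈ 68.81°
pole (s+15): 15 + j2500 → |·| = √(15²+2500²) = √6250225 ≈ 2500, ∠ = arctan(2500/15) ≈ 89.66°
pole (s+909): 909 + j2500 → |·| = √(909²+2500²) = √7076281 ≈ 2660.1, ∠ = arctan(2500/909) ≈ 70.02°
pole (s+933): 933 + j2500 → |·| = √(933²+2500²) = √7120489 ≈ 2668.4, ∠ = arctan(2500/933) ≈ 69.53°
∠T = 153.10° − 229.21° = -76.11°

-76.1°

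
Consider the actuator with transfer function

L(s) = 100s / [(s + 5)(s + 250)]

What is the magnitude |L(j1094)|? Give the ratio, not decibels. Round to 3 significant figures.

At s = jω = j1094:
zero at origin: s = j1094 → |·| = 1094, ∠ = 90.00°
pole (s+5): 5 + j1094 → |·| = √(5²+1094²) = √1196861 ≈ 1094, ∠ = arctan(1094/5) ≈ 89.74°
pole (s+250): 250 + j1094 → |·| = √(250²+1094²) = √1259336 ≈ 1122.2, ∠ = arctan(1094/250) ≈ 77.13°
|L| = 100 · 1094 / 1.2277e+06 ≈ 0.08911

0.0891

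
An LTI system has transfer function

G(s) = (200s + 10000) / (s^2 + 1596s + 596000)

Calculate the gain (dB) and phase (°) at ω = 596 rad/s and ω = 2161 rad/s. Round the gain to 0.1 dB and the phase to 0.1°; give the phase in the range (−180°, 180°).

ω = 596: -18.3 dB, 9.4°; ω = 2161: -21.8 dB, -51.1°

Substitute s = j596:
Numerator: 200(j596) + 10000 = 10000 + j119200
Denominator: (j596)^2 + 1596(j596) + 596000 = 240784 + j951216
|N| = √(10000² + 119200²) ≈ 1.1962e+05, ∠N ≈ 85.20°
|D| = √(240784² + 951216²) ≈ 9.8122e+05, ∠D ≈ 75.79°
|G| = 1.1962e+05 / 9.8122e+05 ≈ 0.12191
Gain = 20 log₁₀(0.12191) ≈ -18.28 dB
∠G = 85.20° − 75.79° = 9.41°

Substitute s = j2161:
Numerator: 200(j2161) + 10000 = 10000 + j432200
Denominator: (j2161)^2 + 1596(j2161) + 596000 = -4073921 + j3448956
|N| = √(10000² + 432200²) ≈ 4.3232e+05, ∠N ≈ 88.67°
|D| = √(4073921² + 3448956²) ≈ 5.3378e+06, ∠D ≈ 139.75°
|G| = 4.3232e+05 / 5.3378e+06 ≈ 0.080992
Gain = 20 log₁₀(0.080992) ≈ -21.83 dB
∠G = 88.67° − 139.75° = -51.08°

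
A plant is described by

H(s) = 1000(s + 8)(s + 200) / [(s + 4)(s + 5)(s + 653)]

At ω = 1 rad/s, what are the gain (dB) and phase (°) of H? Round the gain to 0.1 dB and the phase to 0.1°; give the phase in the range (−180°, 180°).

41.4 dB, -18.0°

At s = jω = j1:
zero (s+8): 8 + j1 → |·| = √(8²+1²) = √65 ≈ 8.0623, ∠ = arctan(1/8) ≈ 7.13°
zero (s+200): 200 + j1 → |·| = √(200²+1²) = √40001 ≈ 200, ∠ = arctan(1/200) ≈ 0.29°
pole (s+4): 4 + j1 → |·| = √(4²+1²) = √17 ≈ 4.1231, ∠ = arctan(1/4) ≈ 14.04°
pole (s+5): 5 + j1 → |·| = √(5²+1²) = √26 ≈ 5.099, ∠ = arctan(1/5) ≈ 11.31°
pole (s+653): 653 + j1 → |·| = √(653²+1²) = √426410 ≈ 653, ∠ = arctan(1/653) ≈ 0.09°
|H| = 1000 · 1612.5 / 13728 ≈ 117.46
Gain = 20 log₁₀(117.46) ≈ 41.40 dB
∠H = 7.42° − 25.44° = -18.02°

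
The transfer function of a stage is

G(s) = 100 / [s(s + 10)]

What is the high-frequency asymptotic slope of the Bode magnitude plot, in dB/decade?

Each pole contributes −20 dB/decade at high frequency; each zero contributes +20 dB/decade.
Net: 0 zero(s) − 2 pole(s) → -40 dB/decade.

-40 dB/decade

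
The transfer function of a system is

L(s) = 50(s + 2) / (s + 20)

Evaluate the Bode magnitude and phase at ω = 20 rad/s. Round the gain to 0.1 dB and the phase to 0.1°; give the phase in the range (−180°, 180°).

31.0 dB, 39.3°

At s = jω = j20:
zero (s+2): 2 + j20 → |·| = √(2²+20²) = √404 ≈ 20.1, ∠ = arctan(20/2) ≈ 84.29°
pole (s+20): 20 + j20 → |·| = √(20²+20²) = √800 ≈ 28.284, ∠ = arctan(20/20) ≈ 45.00°
|L| = 50 · 20.1 / 28.284 ≈ 35.532
Gain = 20 log₁₀(35.532) ≈ 31.01 dB
∠L = 84.29° − 45.00° = 39.29°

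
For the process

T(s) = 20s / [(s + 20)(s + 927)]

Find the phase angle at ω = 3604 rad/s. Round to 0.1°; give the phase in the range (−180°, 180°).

-75.3°

At s = jω = j3604:
zero at origin: s = j3604 → |·| = 3604, ∠ = 90.00°
pole (s+20): 20 + j3604 → |·| = √(20²+3604²) = √12989216 ≈ 3604.1, ∠ = arctan(3604/20) ≈ 89.68°
pole (s+927): 927 + j3604 → |·| = √(927²+3604²) = √13848145 ≈ 3721.3, ∠ = arctan(3604/927) ≈ 75.58°
∠T = 90.00° − 165.26° = -75.26°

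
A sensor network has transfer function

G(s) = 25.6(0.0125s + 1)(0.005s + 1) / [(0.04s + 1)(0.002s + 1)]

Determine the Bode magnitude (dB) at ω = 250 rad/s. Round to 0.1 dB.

21.6 dB

At ω = 250 rad/s:
zero (1 + j250·0.0125) = 1 + j3.125 → |·| ≈ 3.2811, ∠ ≈ 72.26°
zero (1 + j250·0.005) = 1 + j1.25 → |·| ≈ 1.6008, ∠ ≈ 51.34°
pole (1 + j250·0.04) = 1 + j10 → |·| ≈ 10.05, ∠ ≈ 84.29°
pole (1 + j250·0.002) = 1 + j0.5 → |·| ≈ 1.118, ∠ ≈ 26.57°
|G| = 25.6 · 3.2811 · 1.6008 / (10.05 · 1.118) ≈ 11.967
Gain = 20 log₁₀(11.967) ≈ 21.56 dB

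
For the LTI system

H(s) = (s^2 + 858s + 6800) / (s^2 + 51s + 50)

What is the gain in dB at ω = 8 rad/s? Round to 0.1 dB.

Substitute s = j8:
Numerator: (j8)^2 + 858(j8) + 6800 = 6736 + j6864
Denominator: (j8)^2 + 51(j8) + 50 = -14 + j408
|N| = √(6736² + 6864²) ≈ 9617.1, ∠N ≈ 45.54°
|D| = √(14² + 408²) ≈ 408.24, ∠D ≈ 91.97°
|H| = 9617.1 / 408.24 ≈ 23.557
Gain = 20 log₁₀(23.557) ≈ 27.44 dB

27.4 dB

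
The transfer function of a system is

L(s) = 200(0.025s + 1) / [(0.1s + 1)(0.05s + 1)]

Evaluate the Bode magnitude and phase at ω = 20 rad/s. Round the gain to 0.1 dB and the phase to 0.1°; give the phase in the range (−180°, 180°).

37.0 dB, -81.9°

At ω = 20 rad/s:
zero (1 + j20·0.025) = 1 + j0.5 → |·| ≈ 1.118, ∠ ≈ 26.57°
pole (1 + j20·0.1) = 1 + j2 → |·| ≈ 2.2361, ∠ ≈ 63.43°
pole (1 + j20·0.05) = 1 + j1 → |·| ≈ 1.4142, ∠ ≈ 45.00°
|L| = 200 · 1.118 / (2.2361 · 1.4142) ≈ 70.708
Gain = 20 log₁₀(70.708) ≈ 36.99 dB
∠L = (26.57°) − (63.43° + 45.00°) = -81.86°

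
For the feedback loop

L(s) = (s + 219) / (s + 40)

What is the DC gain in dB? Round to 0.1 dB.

L(0) = 1·219 / (40) = 5.475
20 log₁₀(5.475) ≈ 14.77 dB

14.8 dB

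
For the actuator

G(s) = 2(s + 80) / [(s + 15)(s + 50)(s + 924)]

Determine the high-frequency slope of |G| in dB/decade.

Each pole contributes −20 dB/decade at high frequency; each zero contributes +20 dB/decade.
Net: 1 zero(s) − 3 pole(s) → -40 dB/decade.

-40 dB/decade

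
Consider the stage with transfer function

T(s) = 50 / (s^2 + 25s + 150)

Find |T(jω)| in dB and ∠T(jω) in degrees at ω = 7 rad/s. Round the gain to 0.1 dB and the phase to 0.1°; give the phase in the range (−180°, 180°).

Substitute s = j7:
Numerator: 50 = 50 + j0
Denominator: (j7)^2 + 25(j7) + 150 = 101 + j175
|N| = √(50² + 0²) ≈ 50, ∠N ≈ 0.00°
|D| = √(101² + 175²) ≈ 202.05, ∠D ≈ 60.01°
|T| = 50 / 202.05 ≈ 0.24746
Gain = 20 log₁₀(0.24746) ≈ -12.13 dB
∠T = 0.00° − 60.01° = -60.01°

-12.1 dB, -60.0°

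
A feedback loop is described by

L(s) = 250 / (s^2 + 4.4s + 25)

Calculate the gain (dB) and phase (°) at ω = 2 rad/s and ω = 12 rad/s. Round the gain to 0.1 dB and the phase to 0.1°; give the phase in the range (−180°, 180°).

ω = 2: 20.8 dB, -22.7°; ω = 12: 5.7 dB, -156.1°

At s = jω = j2:
quadratic: (j2)² + 4.4·j2 + 25 = 21 + j8.8 → |·| ≈ 22.769, ∠ ≈ 22.74°
|L| = 250 / 22.769 ≈ 10.98
Gain = 20 log₁₀(10.98) ≈ 20.81 dB
∠L = 0.00° − 22.74° = -22.74°

At s = jω = j12:
quadratic: (j12)² + 4.4·j12 + 25 = -119 + j52.8 → |·| ≈ 130.19, ∠ ≈ 156.07°
|L| = 250 / 130.19 ≈ 1.9203
Gain = 20 log₁₀(1.9203) ≈ 5.67 dB
∠L = 0.00° − 156.07° = -156.07°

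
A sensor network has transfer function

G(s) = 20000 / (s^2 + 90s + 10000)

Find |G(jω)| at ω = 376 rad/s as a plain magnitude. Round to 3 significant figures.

0.147

At s = jω = j376:
quadratic: (j376)² + 90·j376 + 10000 = -131376 + j33840 → |·| ≈ 1.3566e+05, ∠ ≈ 165.56°
|G| = 20000 / 1.3566e+05 ≈ 0.14743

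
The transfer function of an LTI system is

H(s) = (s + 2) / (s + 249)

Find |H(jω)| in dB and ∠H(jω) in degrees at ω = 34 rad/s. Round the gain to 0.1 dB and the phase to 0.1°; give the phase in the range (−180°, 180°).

At s = jω = j34:
zero (s+2): 2 + j34 → |·| = √(2²+34²) = √1160 ≈ 34.059, ∠ = arctan(34/2) ≈ 86.63°
pole (s+249): 249 + j34 → |·| = √(249²+34²) = √63157 ≈ 251.31, ∠ = arctan(34/249) ≈ 7.78°
|H| = 1 · 34.059 / 251.31 ≈ 0.13553
Gain = 20 log₁₀(0.13553) ≈ -17.36 dB
∠H = 86.63° − 7.78° = 78.85°

-17.4 dB, 78.9°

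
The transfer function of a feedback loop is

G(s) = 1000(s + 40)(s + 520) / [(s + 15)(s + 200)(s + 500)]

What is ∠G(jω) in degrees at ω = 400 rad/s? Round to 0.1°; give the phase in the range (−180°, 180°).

At s = jω = j400:
zero (s+40): 40 + j400 → |·| = √(40²+400²) = √161600 ≈ 402, ∠ = arctan(400/40) ≈ 84.29°
zero (s+520): 520 + j400 → |·| = √(520²+400²) = √430400 ≈ 656.05, ∠ = arctan(400/520) ≈ 37.57°
pole (s+15): 15 + j400 → |·| = √(15²+400²) = √160225 ≈ 400.28, ∠ = arctan(400/15) ≈ 87.85°
pole (s+200): 200 + j400 → |·| = √(200²+400²) = √200000 ≈ 447.21, ∠ = arctan(400/200) ≈ 63.43°
pole (s+500): 500 + j400 → |·| = √(500²+400²) = √410000 ≈ 640.31, ∠ = arctan(400/500) ≈ 38.66°
∠G = 121.86° − 189.94° = -68.08°

-68.1°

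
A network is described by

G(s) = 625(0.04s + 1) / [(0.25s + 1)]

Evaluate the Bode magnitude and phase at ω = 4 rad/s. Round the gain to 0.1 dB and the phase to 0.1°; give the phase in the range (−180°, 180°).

53.0 dB, -35.9°

At ω = 4 rad/s:
zero (1 + j4·0.04) = 1 + j0.16 → |·| ≈ 1.0127, ∠ ≈ 9.09°
pole (1 + j4·0.25) = 1 + j1 → |·| ≈ 1.4142, ∠ ≈ 45.00°
|G| = 625 · 1.0127 / (1.4142) ≈ 447.56
Gain = 20 log₁₀(447.56) ≈ 53.02 dB
∠G = (9.09°) − (45.00°) = -35.91°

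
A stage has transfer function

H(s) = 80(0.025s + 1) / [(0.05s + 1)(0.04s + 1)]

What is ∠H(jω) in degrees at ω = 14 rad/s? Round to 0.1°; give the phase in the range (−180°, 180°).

-45.0°

At ω = 14 rad/s:
zero (1 + j14·0.025) = 1 + j0.35 → |·| ≈ 1.0595, ∠ ≈ 19.29°
pole (1 + j14·0.05) = 1 + j0.7 → |·| ≈ 1.2207, ∠ ≈ 34.99°
pole (1 + j14·0.04) = 1 + j0.56 → |·| ≈ 1.1461, ∠ ≈ 29.25°
∠H = (19.29°) − (34.99° + 29.25°) = -44.95°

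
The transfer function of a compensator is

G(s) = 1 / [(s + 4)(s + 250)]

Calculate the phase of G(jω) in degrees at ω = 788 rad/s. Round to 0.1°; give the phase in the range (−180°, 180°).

At s = jω = j788:
pole (s+4): 4 + j788 → |·| = √(4²+788²) = √620960 ≈ 788.01, ∠ = arctan(788/4) ≈ 89.71°
pole (s+250): 250 + j788 → |·| = √(250²+788²) = √683444 ≈ 826.71, ∠ = arctan(788/250) ≈ 72.40°
∠G = 0.00° − 162.11° = -162.11°

-162.1°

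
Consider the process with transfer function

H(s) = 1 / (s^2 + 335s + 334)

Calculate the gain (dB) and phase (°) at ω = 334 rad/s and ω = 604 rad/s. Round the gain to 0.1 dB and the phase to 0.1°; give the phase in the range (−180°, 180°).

ω = 334: -104.0 dB, -134.8°; ω = 604: -112.4 dB, -151.0°

Substitute s = j334:
Numerator: 1 = 1 + j0
Denominator: (j334)^2 + 335(j334) + 334 = -111222 + j111890
|N| = √(1² + 0²) ≈ 1, ∠N ≈ 0.00°
|D| = √(111222² + 111890²) ≈ 1.5776e+05, ∠D ≈ 134.83°
|H| = 1 / 1.5776e+05 ≈ 6.3387e-06
Gain = 20 log₁₀(6.3387e-06) ≈ -103.96 dB
∠H = 0.00° − 134.83° = -134.83°

Substitute s = j604:
Numerator: 1 = 1 + j0
Denominator: (j604)^2 + 335(j604) + 334 = -364482 + j202340
|N| = √(1² + 0²) ≈ 1, ∠N ≈ 0.00°
|D| = √(364482² + 202340²) ≈ 4.1688e+05, ∠D ≈ 150.96°
|H| = 1 / 4.1688e+05 ≈ 2.3988e-06
Gain = 20 log₁₀(2.3988e-06) ≈ -112.40 dB
∠H = 0.00° − 150.96° = -150.96°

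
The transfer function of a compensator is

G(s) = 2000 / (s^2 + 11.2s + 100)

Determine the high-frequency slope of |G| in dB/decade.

-40 dB/decade

Each pole contributes −20 dB/decade at high frequency; each zero contributes +20 dB/decade.
Net: 0 zero(s) − 2 pole(s) → -40 dB/decade.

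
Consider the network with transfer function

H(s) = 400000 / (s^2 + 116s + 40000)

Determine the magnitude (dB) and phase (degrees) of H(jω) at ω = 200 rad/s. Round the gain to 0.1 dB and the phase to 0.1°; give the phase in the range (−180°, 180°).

At s = jω = j200:
quadratic: (j200)² + 116·j200 + 40000 = 0 + j23200 → |·| ≈ 23200, ∠ ≈ 90.00°
|H| = 400000 / 23200 ≈ 17.241
Gain = 20 log₁₀(17.241) ≈ 24.73 dB
∠H = 0.00° − 90.00° = -90.00°

24.7 dB, -90.0°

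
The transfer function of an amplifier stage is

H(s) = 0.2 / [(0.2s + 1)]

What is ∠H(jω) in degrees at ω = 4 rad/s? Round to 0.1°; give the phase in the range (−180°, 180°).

At ω = 4 rad/s:
pole (1 + j4·0.2) = 1 + j0.8 → |·| ≈ 1.2806, ∠ ≈ 38.66°
∠H = (0°) − (38.66°) = -38.66°

-38.7°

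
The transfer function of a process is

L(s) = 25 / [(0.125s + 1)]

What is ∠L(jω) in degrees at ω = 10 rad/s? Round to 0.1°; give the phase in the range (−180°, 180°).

-51.3°

At ω = 10 rad/s:
pole (1 + j10·0.125) = 1 + j1.25 → |·| ≈ 1.6008, ∠ ≈ 51.34°
∠L = (0°) − (51.34°) = -51.34°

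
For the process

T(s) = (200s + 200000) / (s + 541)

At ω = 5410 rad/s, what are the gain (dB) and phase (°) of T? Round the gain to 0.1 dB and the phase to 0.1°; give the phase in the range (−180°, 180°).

Substitute s = j5410:
Numerator: 200(j5410) + 200000 = 200000 + j1082000
Denominator: (j5410) + 541 = 541 + j5410
|N| = √(200000² + 1082000²) ≈ 1.1003e+06, ∠N ≈ 79.53°
|D| = √(541² + 5410²) ≈ 5437, ∠D ≈ 84.29°
|T| = 1.1003e+06 / 5437 ≈ 202.37
Gain = 20 log₁₀(202.37) ≈ 46.12 dB
∠T = 79.53° − 84.29° = -4.76°

46.1 dB, -4.8°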